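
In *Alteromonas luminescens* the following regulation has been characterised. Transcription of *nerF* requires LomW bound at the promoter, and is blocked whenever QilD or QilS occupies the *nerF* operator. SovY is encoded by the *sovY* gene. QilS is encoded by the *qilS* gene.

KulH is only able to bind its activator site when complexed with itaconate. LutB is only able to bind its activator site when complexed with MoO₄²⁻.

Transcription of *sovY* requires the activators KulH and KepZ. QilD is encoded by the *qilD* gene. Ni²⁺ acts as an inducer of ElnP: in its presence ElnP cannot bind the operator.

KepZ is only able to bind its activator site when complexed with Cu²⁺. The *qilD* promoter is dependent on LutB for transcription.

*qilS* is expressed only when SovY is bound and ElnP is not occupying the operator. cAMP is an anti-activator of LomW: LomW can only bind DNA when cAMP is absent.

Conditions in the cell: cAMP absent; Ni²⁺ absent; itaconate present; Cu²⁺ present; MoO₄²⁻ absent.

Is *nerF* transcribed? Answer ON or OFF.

ON

cAMP is absent, so LomW is active.
MoO₄²⁻ is absent, so LutB is inactive.
Required activator LutB is absent, so *qilD* is not transcribed.
So QilD is not produced.
Itaconate is present, so KulH is active.
Cu²⁺ is present, so KepZ is active.
No repressor is bound and KulH and KepZ are active, so *sovY* is transcribed.
So SovY is produced and active.
Ni²⁺ is absent, so ElnP is active.
With repressor ElnP bound, *qilS* is not transcribed.
So QilS is not produced.
No repressor is bound and LomW is active, so *nerF* is transcribed.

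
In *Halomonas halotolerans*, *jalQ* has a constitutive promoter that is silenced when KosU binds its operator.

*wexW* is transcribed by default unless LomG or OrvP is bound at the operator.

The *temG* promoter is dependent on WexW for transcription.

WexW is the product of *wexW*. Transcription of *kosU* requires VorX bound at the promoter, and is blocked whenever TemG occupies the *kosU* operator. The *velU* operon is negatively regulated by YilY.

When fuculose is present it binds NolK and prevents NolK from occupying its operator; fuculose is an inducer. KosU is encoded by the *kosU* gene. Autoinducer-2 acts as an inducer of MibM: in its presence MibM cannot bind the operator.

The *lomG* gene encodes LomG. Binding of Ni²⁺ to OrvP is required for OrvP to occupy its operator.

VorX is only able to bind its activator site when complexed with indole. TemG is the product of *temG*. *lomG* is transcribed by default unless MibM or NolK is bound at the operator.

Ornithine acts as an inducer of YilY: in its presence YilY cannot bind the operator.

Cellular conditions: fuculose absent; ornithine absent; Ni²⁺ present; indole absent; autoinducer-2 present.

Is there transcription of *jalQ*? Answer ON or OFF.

ON

Autoinducer-2 is present, so MibM is inactive.
Fuculose is absent, so NolK is active.
With repressor NolK bound, *lomG* is not transcribed.
So LomG is not produced.
Ni²⁺ is present, so OrvP is active.
With repressor OrvP bound, *wexW* is not transcribed.
So WexW is not produced.
Required activator WexW is absent, so *temG* is not transcribed.
So TemG is not produced.
Indole is absent, so VorX is inactive.
Required activator VorX is absent, so *kosU* is not transcribed.
So KosU is not produced.
With no repressor bound, *jalQ* is transcribed.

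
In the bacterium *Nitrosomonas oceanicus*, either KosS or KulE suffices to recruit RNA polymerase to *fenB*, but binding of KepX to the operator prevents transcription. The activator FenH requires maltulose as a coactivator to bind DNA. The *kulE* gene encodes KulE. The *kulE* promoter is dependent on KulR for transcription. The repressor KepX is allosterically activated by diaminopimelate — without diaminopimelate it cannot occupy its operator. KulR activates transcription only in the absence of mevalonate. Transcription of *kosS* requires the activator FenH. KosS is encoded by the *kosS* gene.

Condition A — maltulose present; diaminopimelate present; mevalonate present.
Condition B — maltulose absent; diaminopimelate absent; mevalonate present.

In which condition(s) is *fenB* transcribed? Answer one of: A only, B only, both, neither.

Condition A:
Maltulose is present, so FenH is active.
No repressor is bound and FenH is active, so *kosS* is transcribed.
So KosS is produced and active.
Diaminopimelate is present, so KepX is active.
Mevalonate is present, so KulR is inactive.
Required activator KulR is absent, so *kulE* is not transcribed.
So KulE is not produced.
With repressor KepX bound, *fenB* is not transcribed.
→ *fenB* is OFF in A.
Condition B:
Maltulose is absent, so FenH is inactive.
Required activator FenH is absent, so *kosS* is not transcribed.
So KosS is not produced.
Diaminopimelate is absent, so KepX is inactive.
Mevalonate is present, so KulR is inactive.
Required activator KulR is absent, so *kulE* is not transcribed.
So KulE is not produced.
No activator is available at the *fenB* promoter, so *fenB* is not transcribed.
→ *fenB* is OFF in B.

neither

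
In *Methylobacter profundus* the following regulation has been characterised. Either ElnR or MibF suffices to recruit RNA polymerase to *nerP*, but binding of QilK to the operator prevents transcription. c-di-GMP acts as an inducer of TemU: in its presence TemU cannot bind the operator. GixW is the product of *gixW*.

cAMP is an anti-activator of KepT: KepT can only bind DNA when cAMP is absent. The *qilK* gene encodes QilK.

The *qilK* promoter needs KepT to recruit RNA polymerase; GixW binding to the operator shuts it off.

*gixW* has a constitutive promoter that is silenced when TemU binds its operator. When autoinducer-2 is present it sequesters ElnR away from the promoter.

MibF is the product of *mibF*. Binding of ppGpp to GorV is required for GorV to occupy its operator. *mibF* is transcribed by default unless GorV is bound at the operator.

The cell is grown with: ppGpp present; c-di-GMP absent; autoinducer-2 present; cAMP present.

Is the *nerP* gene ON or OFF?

c-di-GMP is absent, so TemU is active.
With repressor TemU bound, *gixW* is not transcribed.
So GixW is not produced.
cAMP is present, so KepT is inactive.
Required activator KepT is absent, so *qilK* is not transcribed.
So QilK is not produced.
Autoinducer-2 is present, so ElnR is inactive.
ppGpp is present, so GorV is active.
With repressor GorV bound, *mibF* is not transcribed.
So MibF is not produced.
No activator is available at the *nerP* promoter, so *nerP* is not transcribed.

OFF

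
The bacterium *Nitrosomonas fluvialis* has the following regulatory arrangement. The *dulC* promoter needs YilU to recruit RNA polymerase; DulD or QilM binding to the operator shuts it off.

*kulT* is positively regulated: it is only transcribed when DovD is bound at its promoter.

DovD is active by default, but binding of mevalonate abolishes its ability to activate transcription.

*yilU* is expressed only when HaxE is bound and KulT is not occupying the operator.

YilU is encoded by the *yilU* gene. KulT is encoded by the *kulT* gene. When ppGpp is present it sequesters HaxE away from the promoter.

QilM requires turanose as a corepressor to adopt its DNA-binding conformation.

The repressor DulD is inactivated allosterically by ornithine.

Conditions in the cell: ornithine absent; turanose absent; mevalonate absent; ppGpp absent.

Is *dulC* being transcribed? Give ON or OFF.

Ornithine is absent, so DulD is active.
Turanose is absent, so QilM is inactive.
ppGpp is absent, so HaxE is active.
Mevalonate is absent, so DovD is active.
No repressor is bound and DovD is active, so *kulT* is transcribed.
So KulT is produced and active.
With repressor KulT bound, *yilU* is not transcribed.
So YilU is not produced.
With repressor DulD bound, *dulC* is not transcribed.

OFF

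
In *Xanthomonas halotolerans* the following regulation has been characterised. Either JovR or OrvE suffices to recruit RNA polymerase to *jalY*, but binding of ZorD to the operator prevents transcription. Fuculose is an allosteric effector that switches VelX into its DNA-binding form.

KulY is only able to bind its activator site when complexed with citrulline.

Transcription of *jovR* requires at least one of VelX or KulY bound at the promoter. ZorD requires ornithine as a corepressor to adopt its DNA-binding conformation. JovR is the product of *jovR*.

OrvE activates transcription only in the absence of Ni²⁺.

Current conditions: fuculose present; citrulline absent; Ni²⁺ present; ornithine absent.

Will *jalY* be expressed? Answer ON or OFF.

ON

Fuculose is present, so VelX is active.
Citrulline is absent, so KulY is inactive.
Activator VelX is present, so *jovR* is transcribed.
So JovR is produced and active.
Ni²⁺ is present, so OrvE is inactive.
Ornithine is absent, so ZorD is inactive.
Activator JovR is present, so *jalY* is transcribed.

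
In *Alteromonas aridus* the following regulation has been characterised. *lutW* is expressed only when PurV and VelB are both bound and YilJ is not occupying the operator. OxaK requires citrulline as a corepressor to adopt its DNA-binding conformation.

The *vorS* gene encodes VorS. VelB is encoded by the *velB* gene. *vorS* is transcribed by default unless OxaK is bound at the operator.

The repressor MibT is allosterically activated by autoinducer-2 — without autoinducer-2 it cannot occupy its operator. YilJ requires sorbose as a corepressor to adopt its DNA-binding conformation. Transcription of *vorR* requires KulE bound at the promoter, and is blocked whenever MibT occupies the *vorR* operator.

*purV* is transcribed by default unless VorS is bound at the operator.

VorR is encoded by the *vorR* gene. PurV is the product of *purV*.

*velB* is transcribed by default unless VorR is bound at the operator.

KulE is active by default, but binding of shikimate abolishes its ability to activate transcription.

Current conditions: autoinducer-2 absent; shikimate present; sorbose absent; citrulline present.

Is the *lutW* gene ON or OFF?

ON

Citrulline is present, so OxaK is active.
With repressor OxaK bound, *vorS* is not transcribed.
So VorS is not produced.
With no repressor bound, *purV* is transcribed.
So PurV is produced and active.
Autoinducer-2 is absent, so MibT is inactive.
Shikimate is present, so KulE is inactive.
Required activator KulE is absent, so *vorR* is not transcribed.
So VorR is not produced.
With no repressor bound, *velB* is transcribed.
So VelB is produced and active.
Sorbose is absent, so YilJ is inactive.
No repressor is bound and PurV and VelB are active, so *lutW* is transcribed.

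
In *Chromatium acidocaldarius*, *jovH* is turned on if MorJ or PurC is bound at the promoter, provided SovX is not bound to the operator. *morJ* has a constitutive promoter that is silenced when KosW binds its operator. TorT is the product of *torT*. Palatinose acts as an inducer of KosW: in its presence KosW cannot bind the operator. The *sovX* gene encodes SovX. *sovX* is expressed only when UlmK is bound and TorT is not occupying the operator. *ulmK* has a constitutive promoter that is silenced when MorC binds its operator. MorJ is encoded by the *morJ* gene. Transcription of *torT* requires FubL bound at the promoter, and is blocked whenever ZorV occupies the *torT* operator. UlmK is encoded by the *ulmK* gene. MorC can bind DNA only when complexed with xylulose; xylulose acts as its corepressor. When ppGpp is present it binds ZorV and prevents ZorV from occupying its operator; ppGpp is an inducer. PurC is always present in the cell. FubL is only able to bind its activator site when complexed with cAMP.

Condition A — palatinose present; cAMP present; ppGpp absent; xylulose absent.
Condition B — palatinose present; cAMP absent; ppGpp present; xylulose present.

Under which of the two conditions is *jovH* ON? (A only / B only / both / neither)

B only

Condition A:
Palatinose is present, so KosW is inactive.
With no repressor bound, *morJ* is transcribed.
So MorJ is produced and active.
cAMP is present, so FubL is active.
ppGpp is absent, so ZorV is active.
With repressor ZorV bound, *torT* is not transcribed.
So TorT is not produced.
Xylulose is absent, so MorC is inactive.
With no repressor bound, *ulmK* is transcribed.
So UlmK is produced and active.
No repressor is bound and UlmK is active, so *sovX* is transcribed.
So SovX is produced and active.
PurC is produced constitutively and is active.
With repressor SovX bound, *jovH* is not transcribed.
→ *jovH* is OFF in A.
Condition B:
Palatinose is present, so KosW is inactive.
With no repressor bound, *morJ* is transcribed.
So MorJ is produced and active.
cAMP is absent, so FubL is inactive.
ppGpp is present, so ZorV is inactive.
Required activator FubL is absent, so *torT* is not transcribed.
So TorT is not produced.
Xylulose is present, so MorC is active.
With repressor MorC bound, *ulmK* is not transcribed.
So UlmK is not produced.
Required activator UlmK is absent, so *sovX* is not transcribed.
So SovX is not produced.
PurC is produced constitutively and is active.
Activator MorJ is present, so *jovH* is transcribed.
→ *jovH* is ON in B.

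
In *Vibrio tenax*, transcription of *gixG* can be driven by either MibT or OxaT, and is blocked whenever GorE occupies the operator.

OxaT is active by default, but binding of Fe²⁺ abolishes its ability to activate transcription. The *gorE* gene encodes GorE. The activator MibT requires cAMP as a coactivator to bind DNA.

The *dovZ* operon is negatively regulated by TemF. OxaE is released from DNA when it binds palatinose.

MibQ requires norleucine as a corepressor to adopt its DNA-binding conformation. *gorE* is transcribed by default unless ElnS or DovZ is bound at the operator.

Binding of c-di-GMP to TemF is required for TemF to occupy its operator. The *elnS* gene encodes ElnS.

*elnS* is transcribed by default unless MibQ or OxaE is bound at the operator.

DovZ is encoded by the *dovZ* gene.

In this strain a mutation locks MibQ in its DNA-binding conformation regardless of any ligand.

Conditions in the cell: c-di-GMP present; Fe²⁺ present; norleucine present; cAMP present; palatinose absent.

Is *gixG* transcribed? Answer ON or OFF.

cAMP is present, so MibT is active.
MibQ is constitutively active in this strain.
Palatinose is absent, so OxaE is active.
With repressor MibQ bound, *elnS* is not transcribed.
So ElnS is not produced.
c-di-GMP is present, so TemF is active.
With repressor TemF bound, *dovZ* is not transcribed.
So DovZ is not produced.
With no repressor bound, *gorE* is transcribed.
So GorE is produced and active.
Fe²⁺ is present, so OxaT is inactive.
With repressor GorE bound, *gixG* is not transcribed.

OFF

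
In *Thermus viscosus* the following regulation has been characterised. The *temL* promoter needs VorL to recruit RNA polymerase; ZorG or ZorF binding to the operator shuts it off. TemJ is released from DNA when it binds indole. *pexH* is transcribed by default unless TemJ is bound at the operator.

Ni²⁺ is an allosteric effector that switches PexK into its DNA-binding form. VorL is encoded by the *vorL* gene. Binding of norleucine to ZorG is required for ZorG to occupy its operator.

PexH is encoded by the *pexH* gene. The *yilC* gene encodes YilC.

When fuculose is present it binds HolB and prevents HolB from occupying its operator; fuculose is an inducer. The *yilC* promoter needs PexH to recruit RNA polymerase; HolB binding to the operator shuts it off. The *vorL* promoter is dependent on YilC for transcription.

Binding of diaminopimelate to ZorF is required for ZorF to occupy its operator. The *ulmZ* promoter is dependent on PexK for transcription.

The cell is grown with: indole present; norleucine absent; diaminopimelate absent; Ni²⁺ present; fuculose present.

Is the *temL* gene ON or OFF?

Fuculose is present, so HolB is inactive.
Indole is present, so TemJ is inactive.
With no repressor bound, *pexH* is transcribed.
So PexH is produced and active.
No repressor is bound and PexH is active, so *yilC* is transcribed.
So YilC is produced and active.
No repressor is bound and YilC is active, so *vorL* is transcribed.
So VorL is produced and active.
Norleucine is absent, so ZorG is inactive.
Diaminopimelate is absent, so ZorF is inactive.
No repressor is bound and VorL is active, so *temL* is transcribed.

ON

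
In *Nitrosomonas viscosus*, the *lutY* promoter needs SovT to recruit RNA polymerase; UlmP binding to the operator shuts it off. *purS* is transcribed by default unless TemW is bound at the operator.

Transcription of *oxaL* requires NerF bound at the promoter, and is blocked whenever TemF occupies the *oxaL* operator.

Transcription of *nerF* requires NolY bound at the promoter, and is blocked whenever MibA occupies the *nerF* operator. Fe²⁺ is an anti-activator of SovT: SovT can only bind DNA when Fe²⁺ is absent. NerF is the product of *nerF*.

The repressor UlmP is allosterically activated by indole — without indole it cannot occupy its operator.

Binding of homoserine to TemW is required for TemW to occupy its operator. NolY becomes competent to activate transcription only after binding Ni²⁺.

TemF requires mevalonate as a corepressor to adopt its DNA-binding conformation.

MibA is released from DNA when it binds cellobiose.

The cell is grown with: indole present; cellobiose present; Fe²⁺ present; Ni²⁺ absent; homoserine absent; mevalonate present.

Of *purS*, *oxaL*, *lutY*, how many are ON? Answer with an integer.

1

Homoserine is absent, so TemW is inactive.
With no repressor bound, *purS* is transcribed.
→ *purS* is ON.
Mevalonate is present, so TemF is active.
Cellobiose is present, so MibA is inactive.
Ni²⁺ is absent, so NolY is inactive.
Required activator NolY is absent, so *nerF* is not transcribed.
So NerF is not produced.
With repressor TemF bound, *oxaL* is not transcribed.
→ *oxaL* is OFF.
Fe²⁺ is present, so SovT is inactive.
Indole is present, so UlmP is active.
With repressor UlmP bound, *lutY* is not transcribed.
→ *lutY* is OFF.
1 of the 3 genes is transcribed.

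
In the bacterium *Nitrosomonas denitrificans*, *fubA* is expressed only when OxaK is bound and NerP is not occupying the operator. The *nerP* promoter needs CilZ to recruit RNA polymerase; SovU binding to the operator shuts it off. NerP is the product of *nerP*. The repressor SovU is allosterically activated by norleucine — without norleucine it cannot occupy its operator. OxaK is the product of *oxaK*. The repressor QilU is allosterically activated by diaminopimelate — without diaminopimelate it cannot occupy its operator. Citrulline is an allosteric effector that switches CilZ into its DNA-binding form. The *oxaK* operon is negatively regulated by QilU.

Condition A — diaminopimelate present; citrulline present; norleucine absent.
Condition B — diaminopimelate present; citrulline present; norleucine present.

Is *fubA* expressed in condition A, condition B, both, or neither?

Condition A:
Diaminopimelate is present, so QilU is active.
With repressor QilU bound, *oxaK* is not transcribed.
So OxaK is not produced.
Citrulline is present, so CilZ is active.
Norleucine is absent, so SovU is inactive.
No repressor is bound and CilZ is active, so *nerP* is transcribed.
So NerP is produced and active.
With repressor NerP bound, *fubA* is not transcribed.
→ *fubA* is OFF in A.
Condition B:
Diaminopimelate is present, so QilU is active.
With repressor QilU bound, *oxaK* is not transcribed.
So OxaK is not produced.
Citrulline is present, so CilZ is active.
Norleucine is present, so SovU is active.
With repressor SovU bound, *nerP* is not transcribed.
So NerP is not produced.
Required activator OxaK is absent, so *fubA* is not transcribed.
→ *fubA* is OFF in B.

neither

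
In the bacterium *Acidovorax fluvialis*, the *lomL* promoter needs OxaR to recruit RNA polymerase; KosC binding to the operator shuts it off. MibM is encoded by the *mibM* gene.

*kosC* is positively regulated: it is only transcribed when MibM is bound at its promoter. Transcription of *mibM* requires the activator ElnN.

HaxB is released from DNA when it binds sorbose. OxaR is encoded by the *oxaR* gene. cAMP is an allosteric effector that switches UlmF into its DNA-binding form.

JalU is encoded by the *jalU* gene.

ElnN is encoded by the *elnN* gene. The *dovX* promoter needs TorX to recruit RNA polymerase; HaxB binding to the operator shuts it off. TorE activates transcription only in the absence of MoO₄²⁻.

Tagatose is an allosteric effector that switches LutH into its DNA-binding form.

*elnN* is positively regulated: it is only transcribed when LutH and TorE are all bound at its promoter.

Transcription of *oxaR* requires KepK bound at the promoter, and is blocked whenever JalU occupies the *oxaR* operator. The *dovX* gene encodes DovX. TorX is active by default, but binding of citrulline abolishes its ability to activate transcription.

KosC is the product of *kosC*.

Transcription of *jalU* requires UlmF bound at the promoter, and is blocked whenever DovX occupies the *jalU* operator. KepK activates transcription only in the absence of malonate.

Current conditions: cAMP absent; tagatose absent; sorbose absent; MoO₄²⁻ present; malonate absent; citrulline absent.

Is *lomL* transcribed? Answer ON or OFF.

ON

Tagatose is absent, so LutH is inactive.
MoO₄²⁻ is present, so TorE is inactive.
Required activator LutH is absent, so *elnN* is not transcribed.
So ElnN is not produced.
Required activator ElnN is absent, so *mibM* is not transcribed.
So MibM is not produced.
Required activator MibM is absent, so *kosC* is not transcribed.
So KosC is not produced.
Malonate is absent, so KepK is active.
Citrulline is absent, so TorX is active.
Sorbose is absent, so HaxB is active.
With repressor HaxB bound, *dovX* is not transcribed.
So DovX is not produced.
cAMP is absent, so UlmF is inactive.
Required activator UlmF is absent, so *jalU* is not transcribed.
So JalU is not produced.
No repressor is bound and KepK is active, so *oxaR* is transcribed.
So OxaR is produced and active.
No repressor is bound and OxaR is active, so *lomL* is transcribed.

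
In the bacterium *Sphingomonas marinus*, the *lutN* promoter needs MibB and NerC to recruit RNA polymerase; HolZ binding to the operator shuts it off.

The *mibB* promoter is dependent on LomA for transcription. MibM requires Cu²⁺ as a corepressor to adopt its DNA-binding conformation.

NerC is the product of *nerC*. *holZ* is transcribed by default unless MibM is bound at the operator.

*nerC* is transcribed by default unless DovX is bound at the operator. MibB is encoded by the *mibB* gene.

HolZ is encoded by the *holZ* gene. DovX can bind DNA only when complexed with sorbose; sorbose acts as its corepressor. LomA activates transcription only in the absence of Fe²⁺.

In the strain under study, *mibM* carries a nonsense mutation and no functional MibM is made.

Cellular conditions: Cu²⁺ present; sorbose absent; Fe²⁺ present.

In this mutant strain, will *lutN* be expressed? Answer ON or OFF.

Fe²⁺ is present, so LomA is inactive.
Required activator LomA is absent, so *mibB* is not transcribed.
So MibB is not produced.
MibM is non-functional in this strain, so it has no effect.
With no repressor bound, *holZ* is transcribed.
So HolZ is produced and active.
Sorbose is absent, so DovX is inactive.
With no repressor bound, *nerC* is transcribed.
So NerC is produced and active.
With repressor HolZ bound, *lutN* is not transcribed.

OFF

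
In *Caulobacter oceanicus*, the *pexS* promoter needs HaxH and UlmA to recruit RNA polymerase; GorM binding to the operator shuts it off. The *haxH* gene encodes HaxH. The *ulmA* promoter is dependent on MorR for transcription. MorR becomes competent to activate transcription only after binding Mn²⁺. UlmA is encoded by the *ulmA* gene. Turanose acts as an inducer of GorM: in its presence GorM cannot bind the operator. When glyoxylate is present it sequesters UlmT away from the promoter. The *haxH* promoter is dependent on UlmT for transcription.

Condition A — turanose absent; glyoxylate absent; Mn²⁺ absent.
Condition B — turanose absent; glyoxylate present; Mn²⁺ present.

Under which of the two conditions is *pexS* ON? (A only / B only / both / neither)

neither

Condition A:
Turanose is absent, so GorM is active.
Glyoxylate is absent, so UlmT is active.
No repressor is bound and UlmT is active, so *haxH* is transcribed.
So HaxH is produced and active.
Mn²⁺ is absent, so MorR is inactive.
Required activator MorR is absent, so *ulmA* is not transcribed.
So UlmA is not produced.
With repressor GorM bound, *pexS* is not transcribed.
→ *pexS* is OFF in A.
Condition B:
Turanose is absent, so GorM is active.
Glyoxylate is present, so UlmT is inactive.
Required activator UlmT is absent, so *haxH* is not transcribed.
So HaxH is not produced.
Mn²⁺ is present, so MorR is active.
No repressor is bound and MorR is active, so *ulmA* is transcribed.
So UlmA is produced and active.
With repressor GorM bound, *pexS* is not transcribed.
→ *pexS* is OFF in B.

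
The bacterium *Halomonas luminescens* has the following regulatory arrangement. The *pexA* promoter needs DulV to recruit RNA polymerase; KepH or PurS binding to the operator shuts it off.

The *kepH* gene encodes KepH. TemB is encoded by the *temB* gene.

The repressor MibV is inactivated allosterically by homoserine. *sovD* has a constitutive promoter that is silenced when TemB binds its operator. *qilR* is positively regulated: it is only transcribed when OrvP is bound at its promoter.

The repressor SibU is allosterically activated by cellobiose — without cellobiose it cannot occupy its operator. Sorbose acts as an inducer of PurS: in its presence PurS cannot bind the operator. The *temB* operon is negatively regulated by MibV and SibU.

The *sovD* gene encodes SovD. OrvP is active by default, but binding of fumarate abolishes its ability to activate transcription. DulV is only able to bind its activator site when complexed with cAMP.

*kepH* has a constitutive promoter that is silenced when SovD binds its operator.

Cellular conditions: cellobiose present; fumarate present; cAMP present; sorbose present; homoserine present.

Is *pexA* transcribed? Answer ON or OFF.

ON

cAMP is present, so DulV is active.
Homoserine is present, so MibV is inactive.
Cellobiose is present, so SibU is active.
With repressor SibU bound, *temB* is not transcribed.
So TemB is not produced.
With no repressor bound, *sovD* is transcribed.
So SovD is produced and active.
With repressor SovD bound, *kepH* is not transcribed.
So KepH is not produced.
Sorbose is present, so PurS is inactive.
No repressor is bound and DulV is active, so *pexA* is transcribed.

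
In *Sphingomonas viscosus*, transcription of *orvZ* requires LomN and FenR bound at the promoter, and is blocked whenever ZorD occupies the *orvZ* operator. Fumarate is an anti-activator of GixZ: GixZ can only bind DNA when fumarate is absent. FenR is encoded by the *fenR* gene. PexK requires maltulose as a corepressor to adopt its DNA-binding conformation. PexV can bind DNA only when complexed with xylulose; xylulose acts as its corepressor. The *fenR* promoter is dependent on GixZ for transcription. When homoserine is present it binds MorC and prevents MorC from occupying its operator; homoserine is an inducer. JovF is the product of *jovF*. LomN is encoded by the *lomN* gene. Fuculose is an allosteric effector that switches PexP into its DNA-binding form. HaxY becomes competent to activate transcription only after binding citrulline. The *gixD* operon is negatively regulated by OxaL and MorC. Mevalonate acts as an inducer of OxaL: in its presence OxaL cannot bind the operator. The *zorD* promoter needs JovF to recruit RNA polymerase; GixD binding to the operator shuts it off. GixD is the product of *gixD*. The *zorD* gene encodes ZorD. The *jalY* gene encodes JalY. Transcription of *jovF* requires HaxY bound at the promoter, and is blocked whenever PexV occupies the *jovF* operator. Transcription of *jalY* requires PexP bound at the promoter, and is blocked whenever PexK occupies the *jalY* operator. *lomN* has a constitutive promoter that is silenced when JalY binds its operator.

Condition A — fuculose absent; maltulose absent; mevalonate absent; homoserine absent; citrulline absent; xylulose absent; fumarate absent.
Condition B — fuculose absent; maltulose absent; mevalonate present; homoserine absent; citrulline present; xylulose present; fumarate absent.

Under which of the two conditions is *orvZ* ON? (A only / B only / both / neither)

both

Condition A:
Fuculose is absent, so PexP is inactive.
Maltulose is absent, so PexK is inactive.
Required activator PexP is absent, so *jalY* is not transcribed.
So JalY is not produced.
With no repressor bound, *lomN* is transcribed.
So LomN is produced and active.
Mevalonate is absent, so OxaL is active.
Homoserine is absent, so MorC is active.
With repressor OxaL bound, *gixD* is not transcribed.
So GixD is not produced.
Citrulline is absent, so HaxY is inactive.
Xylulose is absent, so PexV is inactive.
Required activator HaxY is absent, so *jovF* is not transcribed.
So JovF is not produced.
Required activator JovF is absent, so *zorD* is not transcribed.
So ZorD is not produced.
Fumarate is absent, so GixZ is active.
No repressor is bound and GixZ is active, so *fenR* is transcribed.
So FenR is produced and active.
No repressor is bound and LomN and FenR are active, so *orvZ* is transcribed.
→ *orvZ* is ON in A.
Condition B:
Fuculose is absent, so PexP is inactive.
Maltulose is absent, so PexK is inactive.
Required activator PexP is absent, so *jalY* is not transcribed.
So JalY is not produced.
With no repressor bound, *lomN* is transcribed.
So LomN is produced and active.
Mevalonate is present, so OxaL is inactive.
Homoserine is absent, so MorC is active.
With repressor MorC bound, *gixD* is not transcribed.
So GixD is not produced.
Citrulline is present, so HaxY is active.
Xylulose is present, so PexV is active.
With repressor PexV bound, *jovF* is not transcribed.
So JovF is not produced.
Required activator JovF is absent, so *zorD* is not transcribed.
So ZorD is not produced.
Fumarate is absent, so GixZ is active.
No repressor is bound and GixZ is active, so *fenR* is transcribed.
So FenR is produced and active.
No repressor is bound and LomN and FenR are active, so *orvZ* is transcribed.
→ *orvZ* is ON in B.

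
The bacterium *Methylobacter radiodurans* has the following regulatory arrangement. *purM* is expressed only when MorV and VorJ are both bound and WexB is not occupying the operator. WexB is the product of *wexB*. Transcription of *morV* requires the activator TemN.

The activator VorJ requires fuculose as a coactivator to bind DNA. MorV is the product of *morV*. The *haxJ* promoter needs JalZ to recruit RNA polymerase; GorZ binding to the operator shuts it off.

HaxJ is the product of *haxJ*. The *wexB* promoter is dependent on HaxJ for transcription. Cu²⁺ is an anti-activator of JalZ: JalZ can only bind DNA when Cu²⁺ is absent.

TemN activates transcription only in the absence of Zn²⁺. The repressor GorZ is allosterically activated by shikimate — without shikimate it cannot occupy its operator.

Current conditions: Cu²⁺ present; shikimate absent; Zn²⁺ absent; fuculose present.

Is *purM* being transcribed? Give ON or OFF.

ON

Zn²⁺ is absent, so TemN is active.
No repressor is bound and TemN is active, so *morV* is transcribed.
So MorV is produced and active.
Fuculose is present, so VorJ is active.
Cu²⁺ is present, so JalZ is inactive.
Shikimate is absent, so GorZ is inactive.
Required activator JalZ is absent, so *haxJ* is not transcribed.
So HaxJ is not produced.
Required activator HaxJ is absent, so *wexB* is not transcribed.
So WexB is not produced.
No repressor is bound and MorV and VorJ are active, so *purM* is transcribed.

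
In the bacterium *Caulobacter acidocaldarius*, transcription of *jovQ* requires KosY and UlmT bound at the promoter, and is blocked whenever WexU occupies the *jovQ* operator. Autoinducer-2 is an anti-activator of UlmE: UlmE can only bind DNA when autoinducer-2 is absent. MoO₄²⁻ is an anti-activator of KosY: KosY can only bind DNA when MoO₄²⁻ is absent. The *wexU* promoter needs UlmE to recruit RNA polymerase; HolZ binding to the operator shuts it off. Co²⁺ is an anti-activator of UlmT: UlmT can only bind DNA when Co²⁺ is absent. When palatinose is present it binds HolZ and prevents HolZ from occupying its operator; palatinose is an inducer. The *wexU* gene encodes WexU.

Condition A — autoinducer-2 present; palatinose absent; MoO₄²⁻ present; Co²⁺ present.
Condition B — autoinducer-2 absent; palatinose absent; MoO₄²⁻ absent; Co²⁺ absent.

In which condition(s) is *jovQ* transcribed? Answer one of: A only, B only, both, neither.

Condition A:
Autoinducer-2 is present, so UlmE is inactive.
Palatinose is absent, so HolZ is active.
With repressor HolZ bound, *wexU* is not transcribed.
So WexU is not produced.
MoO₄²⁻ is present, so KosY is inactive.
Co²⁺ is present, so UlmT is inactive.
Required activator KosY is absent, so *jovQ* is not transcribed.
→ *jovQ* is OFF in A.
Condition B:
Autoinducer-2 is absent, so UlmE is active.
Palatinose is absent, so HolZ is active.
With repressor HolZ bound, *wexU* is not transcribed.
So WexU is not produced.
MoO₄²⁻ is absent, so KosY is active.
Co²⁺ is absent, so UlmT is active.
No repressor is bound and KosY and UlmT are active, so *jovQ* is transcribed.
→ *jovQ* is ON in B.

B only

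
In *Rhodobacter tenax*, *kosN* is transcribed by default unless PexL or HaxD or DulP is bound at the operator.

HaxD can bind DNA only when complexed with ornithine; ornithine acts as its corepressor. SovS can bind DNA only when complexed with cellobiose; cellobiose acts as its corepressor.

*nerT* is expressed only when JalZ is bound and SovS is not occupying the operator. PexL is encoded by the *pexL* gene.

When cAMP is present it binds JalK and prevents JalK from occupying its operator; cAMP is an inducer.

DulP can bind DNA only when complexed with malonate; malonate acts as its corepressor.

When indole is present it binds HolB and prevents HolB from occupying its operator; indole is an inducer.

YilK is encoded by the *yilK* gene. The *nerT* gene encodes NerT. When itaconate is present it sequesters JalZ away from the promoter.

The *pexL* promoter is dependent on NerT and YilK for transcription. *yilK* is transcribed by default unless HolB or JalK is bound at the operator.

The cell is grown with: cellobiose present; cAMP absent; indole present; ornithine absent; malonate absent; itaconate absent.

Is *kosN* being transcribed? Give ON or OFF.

Itaconate is absent, so JalZ is active.
Cellobiose is present, so SovS is active.
With repressor SovS bound, *nerT* is not transcribed.
So NerT is not produced.
Indole is present, so HolB is inactive.
cAMP is absent, so JalK is active.
With repressor JalK bound, *yilK* is not transcribed.
So YilK is not produced.
Required activator NerT is absent, so *pexL* is not transcribed.
So PexL is not produced.
Ornithine is absent, so HaxD is inactive.
Malonate is absent, so DulP is inactive.
With no repressor bound, *kosN* is transcribed.

ON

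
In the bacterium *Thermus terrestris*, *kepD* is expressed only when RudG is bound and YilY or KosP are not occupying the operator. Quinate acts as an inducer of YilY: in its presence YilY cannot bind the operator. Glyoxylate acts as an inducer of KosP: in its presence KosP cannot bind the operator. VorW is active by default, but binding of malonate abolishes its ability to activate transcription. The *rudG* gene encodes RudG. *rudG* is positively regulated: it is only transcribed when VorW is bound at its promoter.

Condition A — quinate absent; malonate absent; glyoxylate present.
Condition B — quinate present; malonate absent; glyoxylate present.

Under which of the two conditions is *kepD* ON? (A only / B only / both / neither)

B only

Condition A:
Quinate is absent, so YilY is active.
Malonate is absent, so VorW is active.
No repressor is bound and VorW is active, so *rudG* is transcribed.
So RudG is produced and active.
Glyoxylate is present, so KosP is inactive.
With repressor YilY bound, *kepD* is not transcribed.
→ *kepD* is OFF in A.
Condition B:
Quinate is present, so YilY is inactive.
Malonate is absent, so VorW is active.
No repressor is bound and VorW is active, so *rudG* is transcribed.
So RudG is produced and active.
Glyoxylate is present, so KosP is inactive.
No repressor is bound and RudG is active, so *kepD* is transcribed.
→ *kepD* is ON in B.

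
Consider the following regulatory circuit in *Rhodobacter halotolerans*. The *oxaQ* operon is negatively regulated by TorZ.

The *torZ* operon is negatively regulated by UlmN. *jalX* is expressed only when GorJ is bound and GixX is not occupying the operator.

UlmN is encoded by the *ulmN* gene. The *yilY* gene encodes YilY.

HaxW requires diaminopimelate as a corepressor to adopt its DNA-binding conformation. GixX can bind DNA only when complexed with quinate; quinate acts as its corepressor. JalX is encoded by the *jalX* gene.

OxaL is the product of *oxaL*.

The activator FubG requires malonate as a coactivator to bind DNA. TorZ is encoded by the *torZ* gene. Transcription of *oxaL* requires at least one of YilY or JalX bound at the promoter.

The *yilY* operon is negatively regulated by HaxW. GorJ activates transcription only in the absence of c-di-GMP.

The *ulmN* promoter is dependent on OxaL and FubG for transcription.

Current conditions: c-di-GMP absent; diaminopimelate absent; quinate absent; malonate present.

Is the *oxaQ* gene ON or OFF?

ON

Diaminopimelate is absent, so HaxW is inactive.
With no repressor bound, *yilY* is transcribed.
So YilY is produced and active.
c-di-GMP is absent, so GorJ is active.
Quinate is absent, so GixX is inactive.
No repressor is bound and GorJ is active, so *jalX* is transcribed.
So JalX is produced and active.
Activator YilY is present, so *oxaL* is transcribed.
So OxaL is produced and active.
Malonate is present, so FubG is active.
No repressor is bound and OxaL and FubG are active, so *ulmN* is transcribed.
So UlmN is produced and active.
With repressor UlmN bound, *torZ* is not transcribed.
So TorZ is not produced.
With no repressor bound, *oxaQ* is transcribed.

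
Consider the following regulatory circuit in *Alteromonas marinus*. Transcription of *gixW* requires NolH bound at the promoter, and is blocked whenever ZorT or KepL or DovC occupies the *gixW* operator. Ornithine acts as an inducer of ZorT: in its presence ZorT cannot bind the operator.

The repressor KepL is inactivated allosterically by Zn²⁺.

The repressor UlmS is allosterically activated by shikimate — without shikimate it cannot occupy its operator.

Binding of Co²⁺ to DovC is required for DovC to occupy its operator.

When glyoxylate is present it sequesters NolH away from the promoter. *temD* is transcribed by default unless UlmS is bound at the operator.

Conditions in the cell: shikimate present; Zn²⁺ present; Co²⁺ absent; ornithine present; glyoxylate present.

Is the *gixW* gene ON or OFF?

OFF

Ornithine is present, so ZorT is inactive.
Glyoxylate is present, so NolH is inactive.
Zn²⁺ is present, so KepL is inactive.
Co²⁺ is absent, so DovC is inactive.
Required activator NolH is absent, so *gixW* is not transcribed.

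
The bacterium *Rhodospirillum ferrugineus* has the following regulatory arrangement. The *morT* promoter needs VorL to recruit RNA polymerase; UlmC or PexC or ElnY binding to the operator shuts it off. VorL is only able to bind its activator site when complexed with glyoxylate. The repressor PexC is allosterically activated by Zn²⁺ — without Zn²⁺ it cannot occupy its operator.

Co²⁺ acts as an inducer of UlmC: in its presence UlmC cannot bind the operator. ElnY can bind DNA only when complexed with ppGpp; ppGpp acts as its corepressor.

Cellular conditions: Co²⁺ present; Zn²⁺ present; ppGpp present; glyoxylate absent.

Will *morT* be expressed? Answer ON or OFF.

Co²⁺ is present, so UlmC is inactive.
Glyoxylate is absent, so VorL is inactive.
Zn²⁺ is present, so PexC is active.
ppGpp is present, so ElnY is active.
With repressor PexC bound, *morT* is not transcribed.

OFF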